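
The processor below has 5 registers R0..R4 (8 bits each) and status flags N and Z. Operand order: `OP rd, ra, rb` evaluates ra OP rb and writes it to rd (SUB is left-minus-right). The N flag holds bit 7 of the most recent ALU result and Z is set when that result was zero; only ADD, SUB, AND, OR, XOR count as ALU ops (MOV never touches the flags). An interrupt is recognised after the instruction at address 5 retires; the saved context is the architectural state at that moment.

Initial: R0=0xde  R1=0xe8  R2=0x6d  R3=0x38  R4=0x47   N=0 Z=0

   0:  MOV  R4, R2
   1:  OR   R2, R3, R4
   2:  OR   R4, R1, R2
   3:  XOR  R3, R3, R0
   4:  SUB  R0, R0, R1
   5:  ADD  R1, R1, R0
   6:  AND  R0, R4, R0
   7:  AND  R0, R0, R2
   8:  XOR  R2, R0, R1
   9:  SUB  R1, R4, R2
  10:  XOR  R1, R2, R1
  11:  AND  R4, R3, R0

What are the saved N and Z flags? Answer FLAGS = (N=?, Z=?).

FLAGS = (N=1, Z=0)

after  0: R0=0xde R1=0xe8 R2=0x6d R3=0x38 R4=0x6d  N=0 Z=0
after  1: R0=0xde R1=0xe8 R2=0x7d R3=0x38 R4=0x6d  N=0 Z=0
after  2: R0=0xde R1=0xe8 R2=0x7d R3=0x38 R4=0xfd  N=1 Z=0
after  3: R0=0xde R1=0xe8 R2=0x7d R3=0xe6 R4=0xfd  N=1 Z=0
after  4: R0=0xf6 R1=0xe8 R2=0x7d R3=0xe6 R4=0xfd  N=1 Z=0
after  5: R0=0xf6 R1=0xde R2=0x7d R3=0xe6 R4=0xfd  N=1 Z=0
-- IRQ taken; context saved, return-PC = 6 --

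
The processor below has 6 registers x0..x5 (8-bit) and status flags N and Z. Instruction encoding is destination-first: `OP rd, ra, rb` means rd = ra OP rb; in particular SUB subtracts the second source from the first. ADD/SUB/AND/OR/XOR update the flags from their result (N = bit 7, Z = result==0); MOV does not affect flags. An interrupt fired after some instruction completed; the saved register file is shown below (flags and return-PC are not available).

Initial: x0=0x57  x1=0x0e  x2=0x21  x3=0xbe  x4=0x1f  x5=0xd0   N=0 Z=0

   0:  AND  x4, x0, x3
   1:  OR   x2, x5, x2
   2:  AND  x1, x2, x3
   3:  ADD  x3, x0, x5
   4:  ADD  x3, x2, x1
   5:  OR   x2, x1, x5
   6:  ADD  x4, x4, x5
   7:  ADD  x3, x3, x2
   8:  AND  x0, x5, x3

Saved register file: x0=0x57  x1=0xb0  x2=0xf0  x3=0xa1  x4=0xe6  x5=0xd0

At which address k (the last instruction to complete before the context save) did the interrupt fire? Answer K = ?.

K = 6

after  0: x0=0x57 x1=0x0e x2=0x21 x3=0xbe x4=0x16 x5=0xd0  N=0 Z=0
after  1: x0=0x57 x1=0x0e x2=0xf1 x3=0xbe x4=0x16 x5=0xd0  N=1 Z=0
after  2: x0=0x57 x1=0xb0 x2=0xf1 x3=0xbe x4=0x16 x5=0xd0  N=1 Z=0
after  3: x0=0x57 x1=0xb0 x2=0xf1 x3=0x27 x4=0x16 x5=0xd0  N=0 Z=0
after  4: x0=0x57 x1=0xb0 x2=0xf1 x3=0xa1 x4=0x16 x5=0xd0  N=1 Z=0
after  5: x0=0x57 x1=0xb0 x2=0xf0 x3=0xa1 x4=0x16 x5=0xd0  N=1 Z=0
after  6: x0=0x57 x1=0xb0 x2=0xf0 x3=0xa1 x4=0xe6 x5=0xd0  N=1 Z=0
-- IRQ taken; context saved, return-PC = 7 --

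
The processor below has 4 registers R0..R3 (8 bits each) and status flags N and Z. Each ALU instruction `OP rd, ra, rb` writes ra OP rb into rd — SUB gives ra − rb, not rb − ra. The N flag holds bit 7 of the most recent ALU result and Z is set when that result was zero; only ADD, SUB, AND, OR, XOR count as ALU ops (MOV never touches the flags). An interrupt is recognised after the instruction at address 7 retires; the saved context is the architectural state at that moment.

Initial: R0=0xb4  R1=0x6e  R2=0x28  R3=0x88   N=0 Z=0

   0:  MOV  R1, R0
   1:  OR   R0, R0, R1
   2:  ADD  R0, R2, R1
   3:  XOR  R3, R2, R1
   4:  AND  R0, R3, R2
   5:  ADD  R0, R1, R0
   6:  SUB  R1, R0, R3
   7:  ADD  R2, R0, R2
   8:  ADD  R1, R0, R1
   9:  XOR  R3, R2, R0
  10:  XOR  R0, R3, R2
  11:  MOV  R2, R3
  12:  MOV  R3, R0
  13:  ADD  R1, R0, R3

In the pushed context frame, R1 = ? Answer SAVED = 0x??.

after  0: R0=0xb4 R1=0xb4 R2=0x28 R3=0x88  N=0 Z=0
after  1: R0=0xb4 R1=0xb4 R2=0x28 R3=0x88  N=1 Z=0
after  2: R0=0xdc R1=0xb4 R2=0x28 R3=0x88  N=1 Z=0
after  3: R0=0xdc R1=0xb4 R2=0x28 R3=0x9c  N=1 Z=0
after  4: R0=0x08 R1=0xb4 R2=0x28 R3=0x9c  N=0 Z=0
after  5: R0=0xbc R1=0xb4 R2=0x28 R3=0x9c  N=1 Z=0
after  6: R0=0xbc R1=0x20 R2=0x28 R3=0x9c  N=0 Z=0
after  7: R0=0xbc R1=0x20 R2=0xe4 R3=0x9c  N=1 Z=0
-- IRQ taken; context saved, return-PC = 8 --

SAVED = 0x20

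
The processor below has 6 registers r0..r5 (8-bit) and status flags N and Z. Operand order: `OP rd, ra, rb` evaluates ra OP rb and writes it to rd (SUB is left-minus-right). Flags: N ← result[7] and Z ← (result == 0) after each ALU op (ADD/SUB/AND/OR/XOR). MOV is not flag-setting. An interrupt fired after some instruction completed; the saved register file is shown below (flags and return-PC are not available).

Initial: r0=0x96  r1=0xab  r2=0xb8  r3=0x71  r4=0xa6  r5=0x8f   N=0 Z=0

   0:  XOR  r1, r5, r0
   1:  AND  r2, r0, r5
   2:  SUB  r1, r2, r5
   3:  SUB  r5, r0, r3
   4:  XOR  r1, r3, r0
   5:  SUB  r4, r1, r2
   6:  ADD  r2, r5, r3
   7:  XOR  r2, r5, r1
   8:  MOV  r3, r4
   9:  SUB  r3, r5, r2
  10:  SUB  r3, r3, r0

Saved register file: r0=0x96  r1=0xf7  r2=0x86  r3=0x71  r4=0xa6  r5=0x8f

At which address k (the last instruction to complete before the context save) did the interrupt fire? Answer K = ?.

after  0: r0=0x96 r1=0x19 r2=0xb8 r3=0x71 r4=0xa6 r5=0x8f  N=0 Z=0
after  1: r0=0x96 r1=0x19 r2=0x86 r3=0x71 r4=0xa6 r5=0x8f  N=1 Z=0
after  2: r0=0x96 r1=0xf7 r2=0x86 r3=0x71 r4=0xa6 r5=0x8f  N=1 Z=0
-- IRQ taken; context saved, return-PC = 3 --

K = 2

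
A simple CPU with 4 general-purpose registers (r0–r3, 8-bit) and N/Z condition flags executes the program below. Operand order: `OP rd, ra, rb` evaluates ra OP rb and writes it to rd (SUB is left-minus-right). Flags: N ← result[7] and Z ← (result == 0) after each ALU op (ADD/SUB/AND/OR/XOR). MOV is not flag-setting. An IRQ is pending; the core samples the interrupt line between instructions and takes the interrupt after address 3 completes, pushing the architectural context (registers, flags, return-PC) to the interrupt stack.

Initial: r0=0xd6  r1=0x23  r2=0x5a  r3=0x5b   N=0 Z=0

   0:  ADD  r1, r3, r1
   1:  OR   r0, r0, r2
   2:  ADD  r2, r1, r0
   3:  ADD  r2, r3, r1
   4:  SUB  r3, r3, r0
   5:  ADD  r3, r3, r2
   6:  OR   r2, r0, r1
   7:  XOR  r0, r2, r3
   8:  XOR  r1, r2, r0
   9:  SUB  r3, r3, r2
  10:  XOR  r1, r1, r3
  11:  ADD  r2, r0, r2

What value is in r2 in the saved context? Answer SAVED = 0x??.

after  0: r0=0xd6 r1=0x7e r2=0x5a r3=0x5b  N=0 Z=0
after  1: r0=0xde r1=0x7e r2=0x5a r3=0x5b  N=1 Z=0
after  2: r0=0xde r1=0x7e r2=0x5c r3=0x5b  N=0 Z=0
after  3: r0=0xde r1=0x7e r2=0xd9 r3=0x5b  N=1 Z=0
-- IRQ taken; context saved, return-PC = 4 --

SAVED = 0xd9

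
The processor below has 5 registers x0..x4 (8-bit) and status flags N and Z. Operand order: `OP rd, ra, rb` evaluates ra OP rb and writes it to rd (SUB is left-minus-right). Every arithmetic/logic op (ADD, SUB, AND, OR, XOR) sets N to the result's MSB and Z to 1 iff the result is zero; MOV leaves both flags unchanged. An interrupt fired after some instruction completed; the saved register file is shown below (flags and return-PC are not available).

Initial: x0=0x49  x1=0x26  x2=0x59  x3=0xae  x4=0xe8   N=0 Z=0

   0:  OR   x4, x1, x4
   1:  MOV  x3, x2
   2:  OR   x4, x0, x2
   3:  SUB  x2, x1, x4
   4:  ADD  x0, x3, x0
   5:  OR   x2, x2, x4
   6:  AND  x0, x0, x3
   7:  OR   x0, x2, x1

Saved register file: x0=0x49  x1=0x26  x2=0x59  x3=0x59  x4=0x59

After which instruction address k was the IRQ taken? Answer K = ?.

after  0: x0=0x49 x1=0x26 x2=0x59 x3=0xae x4=0xee  N=1 Z=0
after  1: x0=0x49 x1=0x26 x2=0x59 x3=0x59 x4=0xee  N=1 Z=0
after  2: x0=0x49 x1=0x26 x2=0x59 x3=0x59 x4=0x59  N=0 Z=0
-- IRQ taken; context saved, return-PC = 3 --

K = 2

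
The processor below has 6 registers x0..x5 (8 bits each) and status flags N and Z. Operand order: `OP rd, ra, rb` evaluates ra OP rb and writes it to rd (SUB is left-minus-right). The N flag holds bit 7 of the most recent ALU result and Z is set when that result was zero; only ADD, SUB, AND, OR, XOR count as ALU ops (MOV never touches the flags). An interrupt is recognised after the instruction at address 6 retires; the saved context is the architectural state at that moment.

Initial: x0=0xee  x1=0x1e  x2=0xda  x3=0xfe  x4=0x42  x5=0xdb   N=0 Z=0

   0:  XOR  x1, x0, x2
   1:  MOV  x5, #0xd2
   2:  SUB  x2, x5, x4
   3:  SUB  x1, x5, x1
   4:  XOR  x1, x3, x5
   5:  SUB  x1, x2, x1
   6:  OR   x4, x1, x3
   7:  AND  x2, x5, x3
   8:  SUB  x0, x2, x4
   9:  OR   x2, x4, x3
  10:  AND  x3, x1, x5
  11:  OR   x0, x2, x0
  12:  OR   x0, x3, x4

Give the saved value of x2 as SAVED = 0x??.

SAVED = 0x90

after  0: x0=0xee x1=0x34 x2=0xda x3=0xfe x4=0x42 x5=0xdb  N=0 Z=0
after  1: x0=0xee x1=0x34 x2=0xda x3=0xfe x4=0x42 x5=0xd2  N=0 Z=0
after  2: x0=0xee x1=0x34 x2=0x90 x3=0xfe x4=0x42 x5=0xd2  N=1 Z=0
after  3: x0=0xee x1=0x9e x2=0x90 x3=0xfe x4=0x42 x5=0xd2  N=1 Z=0
after  4: x0=0xee x1=0x2c x2=0x90 x3=0xfe x4=0x42 x5=0xd2  N=0 Z=0
after  5: x0=0xee x1=0x64 x2=0x90 x3=0xfe x4=0x42 x5=0xd2  N=0 Z=0
after  6: x0=0xee x1=0x64 x2=0x90 x3=0xfe x4=0xfe x5=0xd2  N=1 Z=0
-- IRQ taken; context saved, return-PC = 7 --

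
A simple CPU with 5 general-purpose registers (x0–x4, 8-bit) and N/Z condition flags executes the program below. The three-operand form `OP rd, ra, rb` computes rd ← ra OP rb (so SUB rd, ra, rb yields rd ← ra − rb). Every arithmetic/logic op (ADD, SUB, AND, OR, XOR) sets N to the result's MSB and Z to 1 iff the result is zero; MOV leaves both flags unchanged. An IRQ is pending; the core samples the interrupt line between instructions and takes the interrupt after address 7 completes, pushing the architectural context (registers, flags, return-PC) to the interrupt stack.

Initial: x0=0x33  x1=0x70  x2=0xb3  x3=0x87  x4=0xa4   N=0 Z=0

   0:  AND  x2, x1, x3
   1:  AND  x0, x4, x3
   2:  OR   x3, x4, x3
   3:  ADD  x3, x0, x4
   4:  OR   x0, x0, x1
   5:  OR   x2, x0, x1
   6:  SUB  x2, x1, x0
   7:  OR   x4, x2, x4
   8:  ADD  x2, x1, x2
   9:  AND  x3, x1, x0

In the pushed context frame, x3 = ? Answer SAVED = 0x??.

after  0: x0=0x33 x1=0x70 x2=0x00 x3=0x87 x4=0xa4  N=0 Z=1
after  1: x0=0x84 x1=0x70 x2=0x00 x3=0x87 x4=0xa4  N=1 Z=0
after  2: x0=0x84 x1=0x70 x2=0x00 x3=0xa7 x4=0xa4  N=1 Z=0
after  3: x0=0x84 x1=0x70 x2=0x00 x3=0x28 x4=0xa4  N=0 Z=0
after  4: x0=0xf4 x1=0x70 x2=0x00 x3=0x28 x4=0xa4  N=1 Z=0
after  5: x0=0xf4 x1=0x70 x2=0xf4 x3=0x28 x4=0xa4  N=1 Z=0
after  6: x0=0xf4 x1=0x70 x2=0x7c x3=0x28 x4=0xa4  N=0 Z=0
after  7: x0=0xf4 x1=0x70 x2=0x7c x3=0x28 x4=0xfc  N=1 Z=0
-- IRQ taken; context saved, return-PC = 8 --

SAVED = 0x28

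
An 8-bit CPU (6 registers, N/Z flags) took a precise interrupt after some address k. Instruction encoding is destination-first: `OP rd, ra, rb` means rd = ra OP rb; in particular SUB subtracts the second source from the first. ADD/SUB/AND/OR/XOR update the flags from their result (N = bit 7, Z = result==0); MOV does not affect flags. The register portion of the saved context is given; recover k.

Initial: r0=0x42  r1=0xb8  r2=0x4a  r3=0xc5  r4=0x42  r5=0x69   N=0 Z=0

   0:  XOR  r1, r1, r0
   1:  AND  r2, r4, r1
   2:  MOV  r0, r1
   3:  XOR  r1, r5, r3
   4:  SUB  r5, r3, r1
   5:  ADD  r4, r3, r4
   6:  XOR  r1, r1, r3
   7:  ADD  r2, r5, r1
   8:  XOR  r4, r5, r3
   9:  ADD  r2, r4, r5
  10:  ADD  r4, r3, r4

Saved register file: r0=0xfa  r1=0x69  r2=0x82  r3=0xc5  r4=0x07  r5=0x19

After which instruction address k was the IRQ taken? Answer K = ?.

K = 7

after  0: r0=0x42 r1=0xfa r2=0x4a r3=0xc5 r4=0x42 r5=0x69  N=1 Z=0
after  1: r0=0x42 r1=0xfa r2=0x42 r3=0xc5 r4=0x42 r5=0x69  N=0 Z=0
after  2: r0=0xfa r1=0xfa r2=0x42 r3=0xc5 r4=0x42 r5=0x69  N=0 Z=0
after  3: r0=0xfa r1=0xac r2=0x42 r3=0xc5 r4=0x42 r5=0x69  N=1 Z=0
after  4: r0=0xfa r1=0xac r2=0x42 r3=0xc5 r4=0x42 r5=0x19  N=0 Z=0
after  5: r0=0xfa r1=0xac r2=0x42 r3=0xc5 r4=0x07 r5=0x19  N=0 Z=0
after  6: r0=0xfa r1=0x69 r2=0x42 r3=0xc5 r4=0x07 r5=0x19  N=0 Z=0
after  7: r0=0xfa r1=0x69 r2=0x82 r3=0xc5 r4=0x07 r5=0x19  N=1 Z=0
-- IRQ taken; context saved, return-PC = 8 --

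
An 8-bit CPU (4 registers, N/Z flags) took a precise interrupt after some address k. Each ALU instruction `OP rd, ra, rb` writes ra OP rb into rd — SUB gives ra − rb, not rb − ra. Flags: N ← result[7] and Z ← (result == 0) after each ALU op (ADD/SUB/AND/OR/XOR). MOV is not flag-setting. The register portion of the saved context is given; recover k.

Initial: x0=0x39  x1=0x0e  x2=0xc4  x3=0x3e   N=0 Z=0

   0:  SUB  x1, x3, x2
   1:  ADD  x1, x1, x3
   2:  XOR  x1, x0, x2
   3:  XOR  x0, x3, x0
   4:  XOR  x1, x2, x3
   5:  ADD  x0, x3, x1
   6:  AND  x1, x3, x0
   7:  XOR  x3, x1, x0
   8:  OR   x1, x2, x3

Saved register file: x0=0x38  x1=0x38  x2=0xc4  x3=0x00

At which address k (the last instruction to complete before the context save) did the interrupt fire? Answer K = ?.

K = 7

after  0: x0=0x39 x1=0x7a x2=0xc4 x3=0x3e  N=0 Z=0
after  1: x0=0x39 x1=0xb8 x2=0xc4 x3=0x3e  N=1 Z=0
after  2: x0=0x39 x1=0xfd x2=0xc4 x3=0x3e  N=1 Z=0
after  3: x0=0x07 x1=0xfd x2=0xc4 x3=0x3e  N=0 Z=0
after  4: x0=0x07 x1=0xfa x2=0xc4 x3=0x3e  N=1 Z=0
after  5: x0=0x38 x1=0xfa x2=0xc4 x3=0x3e  N=0 Z=0
after  6: x0=0x38 x1=0x38 x2=0xc4 x3=0x3e  N=0 Z=0
after  7: x0=0x38 x1=0x38 x2=0xc4 x3=0x00  N=0 Z=1
-- IRQ taken; context saved, return-PC = 8 --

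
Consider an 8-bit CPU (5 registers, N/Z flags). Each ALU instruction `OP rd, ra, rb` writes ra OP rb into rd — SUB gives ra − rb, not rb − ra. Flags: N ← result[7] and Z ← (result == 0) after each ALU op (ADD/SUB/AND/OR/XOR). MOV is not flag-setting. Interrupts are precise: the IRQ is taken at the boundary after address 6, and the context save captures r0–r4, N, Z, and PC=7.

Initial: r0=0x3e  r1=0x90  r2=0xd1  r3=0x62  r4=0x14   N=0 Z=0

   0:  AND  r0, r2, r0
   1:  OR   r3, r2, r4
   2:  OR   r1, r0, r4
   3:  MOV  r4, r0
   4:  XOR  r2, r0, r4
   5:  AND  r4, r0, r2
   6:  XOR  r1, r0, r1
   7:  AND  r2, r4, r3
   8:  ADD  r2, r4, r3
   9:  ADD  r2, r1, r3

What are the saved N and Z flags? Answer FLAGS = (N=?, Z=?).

FLAGS = (N=0, Z=0)

after  0: r0=0x10 r1=0x90 r2=0xd1 r3=0x62 r4=0x14  N=0 Z=0
after  1: r0=0x10 r1=0x90 r2=0xd1 r3=0xd5 r4=0x14  N=1 Z=0
after  2: r0=0x10 r1=0x14 r2=0xd1 r3=0xd5 r4=0x14  N=0 Z=0
after  3: r0=0x10 r1=0x14 r2=0xd1 r3=0xd5 r4=0x10  N=0 Z=0
after  4: r0=0x10 r1=0x14 r2=0x00 r3=0xd5 r4=0x10  N=0 Z=1
after  5: r0=0x10 r1=0x14 r2=0x00 r3=0xd5 r4=0x00  N=0 Z=1
after  6: r0=0x10 r1=0x04 r2=0x00 r3=0xd5 r4=0x00  N=0 Z=0
-- IRQ taken; context saved, return-PC = 7 --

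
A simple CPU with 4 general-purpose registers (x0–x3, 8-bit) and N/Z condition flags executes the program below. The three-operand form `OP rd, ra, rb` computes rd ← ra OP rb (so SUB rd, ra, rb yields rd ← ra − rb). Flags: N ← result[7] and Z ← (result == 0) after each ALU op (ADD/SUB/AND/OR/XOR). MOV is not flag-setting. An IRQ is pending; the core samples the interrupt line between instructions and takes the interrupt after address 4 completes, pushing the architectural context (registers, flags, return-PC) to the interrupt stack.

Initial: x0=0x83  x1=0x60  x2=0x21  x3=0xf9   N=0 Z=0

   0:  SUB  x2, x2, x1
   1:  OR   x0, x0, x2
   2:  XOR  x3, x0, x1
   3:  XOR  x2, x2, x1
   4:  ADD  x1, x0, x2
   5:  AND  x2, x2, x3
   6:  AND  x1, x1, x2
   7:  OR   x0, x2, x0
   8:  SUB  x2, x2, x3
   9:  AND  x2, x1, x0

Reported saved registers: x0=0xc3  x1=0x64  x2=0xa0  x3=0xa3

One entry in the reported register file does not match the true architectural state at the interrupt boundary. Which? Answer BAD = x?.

after  0: x0=0x83 x1=0x60 x2=0xc1 x3=0xf9  N=1 Z=0
after  1: x0=0xc3 x1=0x60 x2=0xc1 x3=0xf9  N=1 Z=0
after  2: x0=0xc3 x1=0x60 x2=0xc1 x3=0xa3  N=1 Z=0
after  3: x0=0xc3 x1=0x60 x2=0xa1 x3=0xa3  N=1 Z=0
after  4: x0=0xc3 x1=0x64 x2=0xa1 x3=0xa3  N=0 Z=0
-- IRQ taken; context saved, return-PC = 5 --
mismatch: x2: reported 0xa0 vs actual 0xa1

BAD = x2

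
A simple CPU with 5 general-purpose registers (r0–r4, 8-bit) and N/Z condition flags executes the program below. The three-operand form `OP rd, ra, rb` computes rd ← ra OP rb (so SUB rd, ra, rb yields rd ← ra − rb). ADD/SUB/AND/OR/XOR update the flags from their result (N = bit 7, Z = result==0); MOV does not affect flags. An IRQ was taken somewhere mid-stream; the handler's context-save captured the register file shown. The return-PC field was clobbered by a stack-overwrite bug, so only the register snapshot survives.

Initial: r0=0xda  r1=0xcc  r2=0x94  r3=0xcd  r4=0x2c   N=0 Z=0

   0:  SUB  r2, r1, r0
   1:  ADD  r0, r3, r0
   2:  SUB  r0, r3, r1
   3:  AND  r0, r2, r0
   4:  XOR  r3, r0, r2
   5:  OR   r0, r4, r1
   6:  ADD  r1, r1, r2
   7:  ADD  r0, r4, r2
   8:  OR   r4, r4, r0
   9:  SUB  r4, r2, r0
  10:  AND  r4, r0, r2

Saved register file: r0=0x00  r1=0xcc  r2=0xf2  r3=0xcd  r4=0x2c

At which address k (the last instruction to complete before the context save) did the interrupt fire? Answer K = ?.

K = 3

after  0: r0=0xda r1=0xcc r2=0xf2 r3=0xcd r4=0x2c  N=1 Z=0
after  1: r0=0xa7 r1=0xcc r2=0xf2 r3=0xcd r4=0x2c  N=1 Z=0
after  2: r0=0x01 r1=0xcc r2=0xf2 r3=0xcd r4=0x2c  N=0 Z=0
after  3: r0=0x00 r1=0xcc r2=0xf2 r3=0xcd r4=0x2c  N=0 Z=1
-- IRQ taken; context saved, return-PC = 4 --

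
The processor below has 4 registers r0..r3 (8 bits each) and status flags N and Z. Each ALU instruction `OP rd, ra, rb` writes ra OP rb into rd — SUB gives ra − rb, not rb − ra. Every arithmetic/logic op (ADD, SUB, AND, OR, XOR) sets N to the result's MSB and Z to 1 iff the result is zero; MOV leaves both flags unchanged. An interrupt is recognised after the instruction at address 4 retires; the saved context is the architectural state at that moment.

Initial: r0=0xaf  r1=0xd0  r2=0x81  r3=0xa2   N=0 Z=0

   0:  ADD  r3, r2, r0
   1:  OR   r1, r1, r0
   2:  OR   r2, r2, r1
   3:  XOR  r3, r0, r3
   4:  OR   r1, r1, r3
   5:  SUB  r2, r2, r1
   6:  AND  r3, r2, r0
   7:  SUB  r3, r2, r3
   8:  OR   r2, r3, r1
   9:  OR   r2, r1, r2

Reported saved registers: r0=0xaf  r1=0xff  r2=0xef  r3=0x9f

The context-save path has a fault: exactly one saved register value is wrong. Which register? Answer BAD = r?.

BAD = r2

after  0: r0=0xaf r1=0xd0 r2=0x81 r3=0x30  N=0 Z=0
after  1: r0=0xaf r1=0xff r2=0x81 r3=0x30  N=1 Z=0
after  2: r0=0xaf r1=0xff r2=0xff r3=0x30  N=1 Z=0
after  3: r0=0xaf r1=0xff r2=0xff r3=0x9f  N=1 Z=0
after  4: r0=0xaf r1=0xff r2=0xff r3=0x9f  N=1 Z=0
-- IRQ taken; context saved, return-PC = 5 --
mismatch: r2: reported 0xef vs actual 0xff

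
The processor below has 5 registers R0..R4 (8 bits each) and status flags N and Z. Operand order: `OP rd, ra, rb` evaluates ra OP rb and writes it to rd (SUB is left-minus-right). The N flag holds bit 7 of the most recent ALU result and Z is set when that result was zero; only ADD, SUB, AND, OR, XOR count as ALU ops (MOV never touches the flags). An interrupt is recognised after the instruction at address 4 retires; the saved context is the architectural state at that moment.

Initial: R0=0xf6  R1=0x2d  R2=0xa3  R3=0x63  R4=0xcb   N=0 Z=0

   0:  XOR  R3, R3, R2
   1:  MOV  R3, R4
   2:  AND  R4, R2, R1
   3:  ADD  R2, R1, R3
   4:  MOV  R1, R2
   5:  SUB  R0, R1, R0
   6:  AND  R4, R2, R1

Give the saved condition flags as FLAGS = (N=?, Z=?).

after  0: R0=0xf6 R1=0x2d R2=0xa3 R3=0xc0 R4=0xcb  N=1 Z=0
after  1: R0=0xf6 R1=0x2d R2=0xa3 R3=0xcb R4=0xcb  N=1 Z=0
after  2: R0=0xf6 R1=0x2d R2=0xa3 R3=0xcb R4=0x21  N=0 Z=0
after  3: R0=0xf6 R1=0x2d R2=0xf8 R3=0xcb R4=0x21  N=1 Z=0
after  4: R0=0xf6 R1=0xf8 R2=0xf8 R3=0xcb R4=0x21  N=1 Z=0
-- IRQ taken; context saved, return-PC = 5 --

FLAGS = (N=1, Z=0)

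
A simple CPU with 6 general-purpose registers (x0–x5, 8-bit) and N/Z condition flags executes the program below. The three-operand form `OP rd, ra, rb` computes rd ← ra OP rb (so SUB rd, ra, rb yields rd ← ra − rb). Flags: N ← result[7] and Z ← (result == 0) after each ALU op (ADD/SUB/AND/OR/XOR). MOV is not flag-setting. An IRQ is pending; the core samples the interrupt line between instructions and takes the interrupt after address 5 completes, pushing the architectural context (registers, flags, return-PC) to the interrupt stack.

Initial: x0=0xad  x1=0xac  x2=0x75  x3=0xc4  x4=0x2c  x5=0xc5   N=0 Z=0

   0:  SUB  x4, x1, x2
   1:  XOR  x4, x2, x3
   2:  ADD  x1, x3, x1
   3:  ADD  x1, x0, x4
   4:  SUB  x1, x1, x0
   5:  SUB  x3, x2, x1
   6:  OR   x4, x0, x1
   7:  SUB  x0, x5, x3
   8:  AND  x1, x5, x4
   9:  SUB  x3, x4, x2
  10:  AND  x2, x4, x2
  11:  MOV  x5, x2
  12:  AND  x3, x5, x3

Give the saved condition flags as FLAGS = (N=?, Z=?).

FLAGS = (N=1, Z=0)

after  0: x0=0xad x1=0xac x2=0x75 x3=0xc4 x4=0x37 x5=0xc5  N=0 Z=0
after  1: x0=0xad x1=0xac x2=0x75 x3=0xc4 x4=0xb1 x5=0xc5  N=1 Z=0
after  2: x0=0xad x1=0x70 x2=0x75 x3=0xc4 x4=0xb1 x5=0xc5  N=0 Z=0
after  3: x0=0xad x1=0x5e x2=0x75 x3=0xc4 x4=0xb1 x5=0xc5  N=0 Z=0
after  4: x0=0xad x1=0xb1 x2=0x75 x3=0xc4 x4=0xb1 x5=0xc5  N=1 Z=0
after  5: x0=0xad x1=0xb1 x2=0x75 x3=0xc4 x4=0xb1 x5=0xc5  N=1 Z=0
-- IRQ taken; context saved, return-PC = 6 --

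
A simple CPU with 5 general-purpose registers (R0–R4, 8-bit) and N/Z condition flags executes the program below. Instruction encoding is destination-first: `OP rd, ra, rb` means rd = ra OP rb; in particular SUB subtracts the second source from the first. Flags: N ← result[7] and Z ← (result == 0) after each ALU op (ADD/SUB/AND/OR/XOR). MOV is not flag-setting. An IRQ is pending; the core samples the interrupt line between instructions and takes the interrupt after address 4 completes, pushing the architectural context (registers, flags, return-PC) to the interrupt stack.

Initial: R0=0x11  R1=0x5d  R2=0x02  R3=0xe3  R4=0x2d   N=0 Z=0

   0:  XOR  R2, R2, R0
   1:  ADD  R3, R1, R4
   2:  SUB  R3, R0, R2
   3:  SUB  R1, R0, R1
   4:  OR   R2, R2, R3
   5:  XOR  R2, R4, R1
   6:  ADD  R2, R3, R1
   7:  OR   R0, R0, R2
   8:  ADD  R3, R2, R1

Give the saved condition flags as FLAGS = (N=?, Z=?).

after  0: R0=0x11 R1=0x5d R2=0x13 R3=0xe3 R4=0x2d  N=0 Z=0
after  1: R0=0x11 R1=0x5d R2=0x13 R3=0x8a R4=0x2d  N=1 Z=0
after  2: R0=0x11 R1=0x5d R2=0x13 R3=0xfe R4=0x2d  N=1 Z=0
after  3: R0=0x11 R1=0xb4 R2=0x13 R3=0xfe R4=0x2d  N=1 Z=0
after  4: R0=0x11 R1=0xb4 R2=0xff R3=0xfe R4=0x2d  N=1 Z=0
-- IRQ taken; context saved, return-PC = 5 --

FLAGS = (N=1, Z=0)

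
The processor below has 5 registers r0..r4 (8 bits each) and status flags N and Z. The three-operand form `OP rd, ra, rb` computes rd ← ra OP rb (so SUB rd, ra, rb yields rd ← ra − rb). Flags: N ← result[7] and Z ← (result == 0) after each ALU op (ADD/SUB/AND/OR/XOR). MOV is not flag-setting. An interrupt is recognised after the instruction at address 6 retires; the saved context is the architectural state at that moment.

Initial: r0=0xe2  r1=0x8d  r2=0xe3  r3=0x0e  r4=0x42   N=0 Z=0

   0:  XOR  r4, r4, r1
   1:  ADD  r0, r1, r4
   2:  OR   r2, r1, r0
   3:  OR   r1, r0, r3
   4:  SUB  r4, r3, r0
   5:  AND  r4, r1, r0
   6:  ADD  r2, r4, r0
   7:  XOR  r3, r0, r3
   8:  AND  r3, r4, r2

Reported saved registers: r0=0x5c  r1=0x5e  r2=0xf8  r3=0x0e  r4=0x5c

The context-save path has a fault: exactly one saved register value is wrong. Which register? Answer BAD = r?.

after  0: r0=0xe2 r1=0x8d r2=0xe3 r3=0x0e r4=0xcf  N=1 Z=0
after  1: r0=0x5c r1=0x8d r2=0xe3 r3=0x0e r4=0xcf  N=0 Z=0
after  2: r0=0x5c r1=0x8d r2=0xdd r3=0x0e r4=0xcf  N=1 Z=0
after  3: r0=0x5c r1=0x5e r2=0xdd r3=0x0e r4=0xcf  N=0 Z=0
after  4: r0=0x5c r1=0x5e r2=0xdd r3=0x0e r4=0xb2  N=1 Z=0
after  5: r0=0x5c r1=0x5e r2=0xdd r3=0x0e r4=0x5c  N=0 Z=0
after  6: r0=0x5c r1=0x5e r2=0xb8 r3=0x0e r4=0x5c  N=1 Z=0
-- IRQ taken; context saved, return-PC = 7 --
mismatch: r2: reported 0xf8 vs actual 0xb8

BAD = r2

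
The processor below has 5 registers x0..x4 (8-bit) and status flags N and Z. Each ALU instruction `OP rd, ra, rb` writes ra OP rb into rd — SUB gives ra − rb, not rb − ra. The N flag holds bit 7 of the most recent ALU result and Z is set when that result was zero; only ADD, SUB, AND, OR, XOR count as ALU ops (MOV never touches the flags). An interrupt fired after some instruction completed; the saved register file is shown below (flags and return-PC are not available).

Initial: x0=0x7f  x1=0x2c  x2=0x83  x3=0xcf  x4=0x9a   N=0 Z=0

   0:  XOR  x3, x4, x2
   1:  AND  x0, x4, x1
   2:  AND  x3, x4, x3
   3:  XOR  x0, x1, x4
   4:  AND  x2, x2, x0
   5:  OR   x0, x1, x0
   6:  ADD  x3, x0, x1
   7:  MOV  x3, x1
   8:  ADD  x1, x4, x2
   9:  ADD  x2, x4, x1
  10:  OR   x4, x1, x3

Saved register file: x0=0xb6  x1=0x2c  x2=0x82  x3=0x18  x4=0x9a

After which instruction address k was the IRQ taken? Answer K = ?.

after  0: x0=0x7f x1=0x2c x2=0x83 x3=0x19 x4=0x9a  N=0 Z=0
after  1: x0=0x08 x1=0x2c x2=0x83 x3=0x19 x4=0x9a  N=0 Z=0
after  2: x0=0x08 x1=0x2c x2=0x83 x3=0x18 x4=0x9a  N=0 Z=0
after  3: x0=0xb6 x1=0x2c x2=0x83 x3=0x18 x4=0x9a  N=1 Z=0
after  4: x0=0xb6 x1=0x2c x2=0x82 x3=0x18 x4=0x9a  N=1 Z=0
-- IRQ taken; context saved, return-PC = 5 --

K = 4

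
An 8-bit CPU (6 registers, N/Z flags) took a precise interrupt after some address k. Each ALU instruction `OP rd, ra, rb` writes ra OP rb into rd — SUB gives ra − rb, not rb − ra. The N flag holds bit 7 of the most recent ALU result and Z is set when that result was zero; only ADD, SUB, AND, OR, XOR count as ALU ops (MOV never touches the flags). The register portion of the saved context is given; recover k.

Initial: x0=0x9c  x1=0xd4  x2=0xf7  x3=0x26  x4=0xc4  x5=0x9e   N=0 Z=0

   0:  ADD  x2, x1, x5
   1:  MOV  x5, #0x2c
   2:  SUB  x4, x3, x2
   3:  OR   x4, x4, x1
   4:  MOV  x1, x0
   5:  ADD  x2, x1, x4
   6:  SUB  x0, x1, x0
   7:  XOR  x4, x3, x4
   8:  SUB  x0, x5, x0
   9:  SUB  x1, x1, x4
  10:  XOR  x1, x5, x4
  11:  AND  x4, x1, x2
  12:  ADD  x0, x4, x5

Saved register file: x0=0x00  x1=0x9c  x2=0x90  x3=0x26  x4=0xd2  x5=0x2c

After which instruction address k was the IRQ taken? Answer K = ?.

after  0: x0=0x9c x1=0xd4 x2=0x72 x3=0x26 x4=0xc4 x5=0x9e  N=0 Z=0
after  1: x0=0x9c x1=0xd4 x2=0x72 x3=0x26 x4=0xc4 x5=0x2c  N=0 Z=0
after  2: x0=0x9c x1=0xd4 x2=0x72 x3=0x26 x4=0xb4 x5=0x2c  N=1 Z=0
after  3: x0=0x9c x1=0xd4 x2=0x72 x3=0x26 x4=0xf4 x5=0x2c  N=1 Z=0
after  4: x0=0x9c x1=0x9c x2=0x72 x3=0x26 x4=0xf4 x5=0x2c  N=1 Z=0
after  5: x0=0x9c x1=0x9c x2=0x90 x3=0x26 x4=0xf4 x5=0x2c  N=1 Z=0
after  6: x0=0x00 x1=0x9c x2=0x90 x3=0x26 x4=0xf4 x5=0x2c  N=0 Z=1
after  7: x0=0x00 x1=0x9c x2=0x90 x3=0x26 x4=0xd2 x5=0x2c  N=1 Z=0
-- IRQ taken; context saved, return-PC = 8 --

K = 7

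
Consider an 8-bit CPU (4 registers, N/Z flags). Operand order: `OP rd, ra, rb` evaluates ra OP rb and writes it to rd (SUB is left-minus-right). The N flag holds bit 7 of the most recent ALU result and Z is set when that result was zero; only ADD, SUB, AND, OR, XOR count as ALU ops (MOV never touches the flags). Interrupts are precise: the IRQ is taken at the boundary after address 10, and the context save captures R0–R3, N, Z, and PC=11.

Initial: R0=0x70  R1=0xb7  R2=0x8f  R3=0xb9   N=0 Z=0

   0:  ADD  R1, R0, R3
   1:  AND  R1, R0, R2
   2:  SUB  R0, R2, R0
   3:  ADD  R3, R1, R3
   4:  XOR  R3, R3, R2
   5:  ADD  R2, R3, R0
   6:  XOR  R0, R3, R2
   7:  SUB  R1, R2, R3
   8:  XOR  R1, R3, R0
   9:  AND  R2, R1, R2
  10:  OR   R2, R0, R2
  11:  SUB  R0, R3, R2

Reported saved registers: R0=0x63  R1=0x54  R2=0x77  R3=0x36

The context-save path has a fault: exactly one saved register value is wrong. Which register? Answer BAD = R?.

BAD = R1

after  0: R0=0x70 R1=0x29 R2=0x8f R3=0xb9  N=0 Z=0
after  1: R0=0x70 R1=0x00 R2=0x8f R3=0xb9  N=0 Z=1
after  2: R0=0x1f R1=0x00 R2=0x8f R3=0xb9  N=0 Z=0
after  3: R0=0x1f R1=0x00 R2=0x8f R3=0xb9  N=1 Z=0
after  4: R0=0x1f R1=0x00 R2=0x8f R3=0x36  N=0 Z=0
after  5: R0=0x1f R1=0x00 R2=0x55 R3=0x36  N=0 Z=0
after  6: R0=0x63 R1=0x00 R2=0x55 R3=0x36  N=0 Z=0
after  7: R0=0x63 R1=0x1f R2=0x55 R3=0x36  N=0 Z=0
after  8: R0=0x63 R1=0x55 R2=0x55 R3=0x36  N=0 Z=0
after  9: R0=0x63 R1=0x55 R2=0x55 R3=0x36  N=0 Z=0
after 10: R0=0x63 R1=0x55 R2=0x77 R3=0x36  N=0 Z=0
-- IRQ taken; context saved, return-PC = 11 --
mismatch: R1: reported 0x54 vs actual 0x55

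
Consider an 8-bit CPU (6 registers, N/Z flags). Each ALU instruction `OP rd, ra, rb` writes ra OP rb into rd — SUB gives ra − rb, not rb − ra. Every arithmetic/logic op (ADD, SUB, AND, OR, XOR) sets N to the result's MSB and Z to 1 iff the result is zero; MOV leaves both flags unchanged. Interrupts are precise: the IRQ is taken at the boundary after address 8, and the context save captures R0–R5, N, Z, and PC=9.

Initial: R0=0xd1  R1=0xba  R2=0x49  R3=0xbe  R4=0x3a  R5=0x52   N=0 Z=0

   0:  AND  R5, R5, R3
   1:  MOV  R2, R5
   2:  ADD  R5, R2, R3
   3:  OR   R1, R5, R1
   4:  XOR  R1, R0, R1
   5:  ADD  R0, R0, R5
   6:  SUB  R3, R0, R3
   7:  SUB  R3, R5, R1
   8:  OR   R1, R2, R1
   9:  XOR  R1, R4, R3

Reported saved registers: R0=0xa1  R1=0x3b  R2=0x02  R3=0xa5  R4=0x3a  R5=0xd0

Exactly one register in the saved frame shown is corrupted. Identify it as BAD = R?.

after  0: R0=0xd1 R1=0xba R2=0x49 R3=0xbe R4=0x3a R5=0x12  N=0 Z=0
after  1: R0=0xd1 R1=0xba R2=0x12 R3=0xbe R4=0x3a R5=0x12  N=0 Z=0
after  2: R0=0xd1 R1=0xba R2=0x12 R3=0xbe R4=0x3a R5=0xd0  N=1 Z=0
after  3: R0=0xd1 R1=0xfa R2=0x12 R3=0xbe R4=0x3a R5=0xd0  N=1 Z=0
after  4: R0=0xd1 R1=0x2b R2=0x12 R3=0xbe R4=0x3a R5=0xd0  N=0 Z=0
after  5: R0=0xa1 R1=0x2b R2=0x12 R3=0xbe R4=0x3a R5=0xd0  N=1 Z=0
after  6: R0=0xa1 R1=0x2b R2=0x12 R3=0xe3 R4=0x3a R5=0xd0  N=1 Z=0
after  7: R0=0xa1 R1=0x2b R2=0x12 R3=0xa5 R4=0x3a R5=0xd0  N=1 Z=0
after  8: R0=0xa1 R1=0x3b R2=0x12 R3=0xa5 R4=0x3a R5=0xd0  N=0 Z=0
-- IRQ taken; context saved, return-PC = 9 --
mismatch: R2: reported 0x02 vs actual 0x12

BAD = R2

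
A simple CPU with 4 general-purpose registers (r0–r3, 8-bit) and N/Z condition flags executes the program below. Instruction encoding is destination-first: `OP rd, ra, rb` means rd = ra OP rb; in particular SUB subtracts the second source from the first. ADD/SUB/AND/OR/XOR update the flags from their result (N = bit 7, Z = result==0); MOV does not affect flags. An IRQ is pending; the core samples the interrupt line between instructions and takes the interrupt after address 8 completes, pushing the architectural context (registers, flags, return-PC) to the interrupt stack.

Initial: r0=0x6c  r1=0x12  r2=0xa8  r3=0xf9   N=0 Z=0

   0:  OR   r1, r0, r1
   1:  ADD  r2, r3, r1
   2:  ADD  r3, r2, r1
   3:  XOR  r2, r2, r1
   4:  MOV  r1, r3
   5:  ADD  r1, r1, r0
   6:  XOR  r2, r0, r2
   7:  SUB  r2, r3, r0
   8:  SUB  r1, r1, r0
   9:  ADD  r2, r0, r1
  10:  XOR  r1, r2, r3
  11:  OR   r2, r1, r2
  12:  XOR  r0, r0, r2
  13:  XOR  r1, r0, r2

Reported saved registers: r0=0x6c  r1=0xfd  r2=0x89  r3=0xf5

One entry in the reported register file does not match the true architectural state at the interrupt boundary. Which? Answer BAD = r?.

BAD = r1

after  0: r0=0x6c r1=0x7e r2=0xa8 r3=0xf9  N=0 Z=0
after  1: r0=0x6c r1=0x7e r2=0x77 r3=0xf9  N=0 Z=0
after  2: r0=0x6c r1=0x7e r2=0x77 r3=0xf5  N=1 Z=0
after  3: r0=0x6c r1=0x7e r2=0x09 r3=0xf5  N=0 Z=0
after  4: r0=0x6c r1=0xf5 r2=0x09 r3=0xf5  N=0 Z=0
after  5: r0=0x6c r1=0x61 r2=0x09 r3=0xf5  N=0 Z=0
after  6: r0=0x6c r1=0x61 r2=0x65 r3=0xf5  N=0 Z=0
after  7: r0=0x6c r1=0x61 r2=0x89 r3=0xf5  N=1 Z=0
after  8: r0=0x6c r1=0xf5 r2=0x89 r3=0xf5  N=1 Z=0
-- IRQ taken; context saved, return-PC = 9 --
mismatch: r1: reported 0xfd vs actual 0xf5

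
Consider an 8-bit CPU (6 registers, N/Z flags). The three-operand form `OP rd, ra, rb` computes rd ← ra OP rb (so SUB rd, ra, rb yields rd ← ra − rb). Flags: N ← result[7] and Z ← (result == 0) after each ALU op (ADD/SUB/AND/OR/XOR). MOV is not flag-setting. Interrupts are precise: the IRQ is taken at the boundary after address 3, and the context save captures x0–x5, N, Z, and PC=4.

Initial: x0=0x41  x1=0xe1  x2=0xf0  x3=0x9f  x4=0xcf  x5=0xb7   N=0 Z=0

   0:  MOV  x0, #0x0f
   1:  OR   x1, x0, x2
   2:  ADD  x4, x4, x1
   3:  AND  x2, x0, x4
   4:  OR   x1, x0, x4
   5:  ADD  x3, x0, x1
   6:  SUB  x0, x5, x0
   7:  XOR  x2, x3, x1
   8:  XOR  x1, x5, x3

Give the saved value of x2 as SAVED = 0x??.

SAVED = 0x0e

after  0: x0=0x0f x1=0xe1 x2=0xf0 x3=0x9f x4=0xcf x5=0xb7  N=0 Z=0
after  1: x0=0x0f x1=0xff x2=0xf0 x3=0x9f x4=0xcf x5=0xb7  N=1 Z=0
after  2: x0=0x0f x1=0xff x2=0xf0 x3=0x9f x4=0xce x5=0xb7  N=1 Z=0
after  3: x0=0x0f x1=0xff x2=0x0e x3=0x9f x4=0xce x5=0xb7  N=0 Z=0
-- IRQ taken; context saved, return-PC = 4 --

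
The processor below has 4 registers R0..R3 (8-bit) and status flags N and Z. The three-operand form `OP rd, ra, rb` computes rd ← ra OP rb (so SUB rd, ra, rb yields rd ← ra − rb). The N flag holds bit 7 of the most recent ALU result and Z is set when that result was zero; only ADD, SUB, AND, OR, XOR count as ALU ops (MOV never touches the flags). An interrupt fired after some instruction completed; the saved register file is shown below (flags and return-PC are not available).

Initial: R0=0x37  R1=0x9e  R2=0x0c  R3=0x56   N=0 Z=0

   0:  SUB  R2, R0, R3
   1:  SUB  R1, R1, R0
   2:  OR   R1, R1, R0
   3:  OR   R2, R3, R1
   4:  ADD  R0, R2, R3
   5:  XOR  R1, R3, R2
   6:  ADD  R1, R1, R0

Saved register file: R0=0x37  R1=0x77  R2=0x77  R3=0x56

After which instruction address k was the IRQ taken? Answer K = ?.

K = 3

after  0: R0=0x37 R1=0x9e R2=0xe1 R3=0x56  N=1 Z=0
after  1: R0=0x37 R1=0x67 R2=0xe1 R3=0x56  N=0 Z=0
after  2: R0=0x37 R1=0x77 R2=0xe1 R3=0x56  N=0 Z=0
after  3: R0=0x37 R1=0x77 R2=0x77 R3=0x56  N=0 Z=0
-- IRQ taken; context saved, return-PC = 4 --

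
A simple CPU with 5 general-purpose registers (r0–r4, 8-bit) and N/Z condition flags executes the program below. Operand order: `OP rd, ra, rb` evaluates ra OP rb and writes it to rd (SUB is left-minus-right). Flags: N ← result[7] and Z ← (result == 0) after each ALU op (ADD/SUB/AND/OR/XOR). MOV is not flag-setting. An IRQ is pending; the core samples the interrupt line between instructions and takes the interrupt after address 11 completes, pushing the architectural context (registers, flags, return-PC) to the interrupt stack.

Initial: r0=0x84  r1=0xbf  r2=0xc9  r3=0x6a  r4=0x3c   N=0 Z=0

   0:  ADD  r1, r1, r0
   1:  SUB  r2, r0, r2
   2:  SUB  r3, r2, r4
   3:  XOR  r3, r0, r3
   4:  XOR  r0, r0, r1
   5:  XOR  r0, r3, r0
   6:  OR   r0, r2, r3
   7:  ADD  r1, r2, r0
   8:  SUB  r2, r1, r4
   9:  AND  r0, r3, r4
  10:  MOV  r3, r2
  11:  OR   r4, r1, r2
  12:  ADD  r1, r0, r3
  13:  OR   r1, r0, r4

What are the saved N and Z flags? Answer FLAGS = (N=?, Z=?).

after  0: r0=0x84 r1=0x43 r2=0xc9 r3=0x6a r4=0x3c  N=0 Z=0
after  1: r0=0x84 r1=0x43 r2=0xbb r3=0x6a r4=0x3c  N=1 Z=0
after  2: r0=0x84 r1=0x43 r2=0xbb r3=0x7f r4=0x3c  N=0 Z=0
after  3: r0=0x84 r1=0x43 r2=0xbb r3=0xfb r4=0x3c  N=1 Z=0
after  4: r0=0xc7 r1=0x43 r2=0xbb r3=0xfb r4=0x3c  N=1 Z=0
after  5: r0=0x3c r1=0x43 r2=0xbb r3=0xfb r4=0x3c  N=0 Z=0
after  6: r0=0xfb r1=0x43 r2=0xbb r3=0xfb r4=0x3c  N=1 Z=0
after  7: r0=0xfb r1=0xb6 r2=0xbb r3=0xfb r4=0x3c  N=1 Z=0
after  8: r0=0xfb r1=0xb6 r2=0x7a r3=0xfb r4=0x3c  N=0 Z=0
after  9: r0=0x38 r1=0xb6 r2=0x7a r3=0xfb r4=0x3c  N=0 Z=0
after 10: r0=0x38 r1=0xb6 r2=0x7a r3=0x7a r4=0x3c  N=0 Z=0
after 11: r0=0x38 r1=0xb6 r2=0x7a r3=0x7a r4=0xfe  N=1 Z=0
-- IRQ taken; context saved, return-PC = 12 --

FLAGS = (N=1, Z=0)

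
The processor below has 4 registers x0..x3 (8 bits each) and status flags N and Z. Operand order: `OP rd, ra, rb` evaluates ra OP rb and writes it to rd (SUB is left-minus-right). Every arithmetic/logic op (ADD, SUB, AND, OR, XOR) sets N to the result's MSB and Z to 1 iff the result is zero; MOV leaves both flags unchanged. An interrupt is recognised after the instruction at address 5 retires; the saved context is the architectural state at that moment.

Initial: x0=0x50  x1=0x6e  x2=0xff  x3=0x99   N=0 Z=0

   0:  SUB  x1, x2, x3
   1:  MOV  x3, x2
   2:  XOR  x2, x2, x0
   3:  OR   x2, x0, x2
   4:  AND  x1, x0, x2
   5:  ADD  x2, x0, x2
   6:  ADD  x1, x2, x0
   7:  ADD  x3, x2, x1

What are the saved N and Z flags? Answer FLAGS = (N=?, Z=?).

FLAGS = (N=0, Z=0)

after  0: x0=0x50 x1=0x66 x2=0xff x3=0x99  N=0 Z=0
after  1: x0=0x50 x1=0x66 x2=0xff x3=0xff  N=0 Z=0
after  2: x0=0x50 x1=0x66 x2=0xaf x3=0xff  N=1 Z=0
after  3: x0=0x50 x1=0x66 x2=0xff x3=0xff  N=1 Z=0
after  4: x0=0x50 x1=0x50 x2=0xff x3=0xff  N=0 Z=0
after  5: x0=0x50 x1=0x50 x2=0x4f x3=0xff  N=0 Z=0
-- IRQ taken; context saved, return-PC = 6 --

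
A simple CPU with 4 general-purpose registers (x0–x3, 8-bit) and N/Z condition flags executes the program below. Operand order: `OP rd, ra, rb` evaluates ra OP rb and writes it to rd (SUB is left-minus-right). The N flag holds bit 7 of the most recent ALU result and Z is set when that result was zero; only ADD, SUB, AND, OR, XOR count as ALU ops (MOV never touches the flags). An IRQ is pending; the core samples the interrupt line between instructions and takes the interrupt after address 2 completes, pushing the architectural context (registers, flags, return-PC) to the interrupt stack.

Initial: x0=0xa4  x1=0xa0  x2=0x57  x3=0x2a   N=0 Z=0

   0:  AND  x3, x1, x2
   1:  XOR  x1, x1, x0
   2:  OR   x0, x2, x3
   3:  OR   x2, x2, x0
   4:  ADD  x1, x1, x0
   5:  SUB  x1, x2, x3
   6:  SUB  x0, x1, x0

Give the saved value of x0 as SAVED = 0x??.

after  0: x0=0xa4 x1=0xa0 x2=0x57 x3=0x00  N=0 Z=1
after  1: x0=0xa4 x1=0x04 x2=0x57 x3=0x00  N=0 Z=0
after  2: x0=0x57 x1=0x04 x2=0x57 x3=0x00  N=0 Z=0
-- IRQ taken; context saved, return-PC = 3 --

SAVED = 0x57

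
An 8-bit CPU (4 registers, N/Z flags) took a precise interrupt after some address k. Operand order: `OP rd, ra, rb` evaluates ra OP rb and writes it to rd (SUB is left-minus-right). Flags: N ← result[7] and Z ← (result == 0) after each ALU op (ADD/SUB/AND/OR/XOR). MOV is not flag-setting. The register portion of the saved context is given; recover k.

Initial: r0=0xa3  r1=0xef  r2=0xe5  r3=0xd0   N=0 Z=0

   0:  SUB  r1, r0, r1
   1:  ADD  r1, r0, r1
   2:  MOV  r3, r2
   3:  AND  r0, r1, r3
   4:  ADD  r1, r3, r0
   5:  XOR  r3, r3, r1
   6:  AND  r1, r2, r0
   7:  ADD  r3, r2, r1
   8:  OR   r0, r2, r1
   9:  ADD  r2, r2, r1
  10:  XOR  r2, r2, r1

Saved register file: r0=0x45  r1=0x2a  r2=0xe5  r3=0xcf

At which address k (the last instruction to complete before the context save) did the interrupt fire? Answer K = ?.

after  0: r0=0xa3 r1=0xb4 r2=0xe5 r3=0xd0  N=1 Z=0
after  1: r0=0xa3 r1=0x57 r2=0xe5 r3=0xd0  N=0 Z=0
after  2: r0=0xa3 r1=0x57 r2=0xe5 r3=0xe5  N=0 Z=0
after  3: r0=0x45 r1=0x57 r2=0xe5 r3=0xe5  N=0 Z=0
after  4: r0=0x45 r1=0x2a r2=0xe5 r3=0xe5  N=0 Z=0
after  5: r0=0x45 r1=0x2a r2=0xe5 r3=0xcf  N=1 Z=0
-- IRQ taken; context saved, return-PC = 6 --

K = 5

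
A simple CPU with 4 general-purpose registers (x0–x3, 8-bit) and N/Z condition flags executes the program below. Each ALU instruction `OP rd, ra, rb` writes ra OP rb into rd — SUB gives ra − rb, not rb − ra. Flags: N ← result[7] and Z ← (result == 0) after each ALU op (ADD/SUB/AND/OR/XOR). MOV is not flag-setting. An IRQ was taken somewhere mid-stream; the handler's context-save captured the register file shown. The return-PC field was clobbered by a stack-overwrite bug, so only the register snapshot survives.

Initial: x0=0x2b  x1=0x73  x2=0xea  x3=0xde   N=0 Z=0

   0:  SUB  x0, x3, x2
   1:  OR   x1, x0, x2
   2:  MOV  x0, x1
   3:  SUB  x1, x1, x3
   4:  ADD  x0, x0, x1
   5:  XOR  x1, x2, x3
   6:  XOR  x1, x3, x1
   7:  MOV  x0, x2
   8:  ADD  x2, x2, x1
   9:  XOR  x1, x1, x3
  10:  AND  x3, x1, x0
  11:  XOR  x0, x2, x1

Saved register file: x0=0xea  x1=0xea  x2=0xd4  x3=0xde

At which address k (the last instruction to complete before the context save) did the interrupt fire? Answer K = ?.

K = 8

after  0: x0=0xf4 x1=0x73 x2=0xea x3=0xde  N=1 Z=0
after  1: x0=0xf4 x1=0xfe x2=0xea x3=0xde  N=1 Z=0
after  2: x0=0xfe x1=0xfe x2=0xea x3=0xde  N=1 Z=0
after  3: x0=0xfe x1=0x20 x2=0xea x3=0xde  N=0 Z=0
after  4: x0=0x1e x1=0x20 x2=0xea x3=0xde  N=0 Z=0
after  5: x0=0x1e x1=0x34 x2=0xea x3=0xde  N=0 Z=0
after  6: x0=0x1e x1=0xea x2=0xea x3=0xde  N=1 Z=0
after  7: x0=0xea x1=0xea x2=0xea x3=0xde  N=1 Z=0
after  8: x0=0xea x1=0xea x2=0xd4 x3=0xde  N=1 Z=0
-- IRQ taken; context saved, return-PC = 9 --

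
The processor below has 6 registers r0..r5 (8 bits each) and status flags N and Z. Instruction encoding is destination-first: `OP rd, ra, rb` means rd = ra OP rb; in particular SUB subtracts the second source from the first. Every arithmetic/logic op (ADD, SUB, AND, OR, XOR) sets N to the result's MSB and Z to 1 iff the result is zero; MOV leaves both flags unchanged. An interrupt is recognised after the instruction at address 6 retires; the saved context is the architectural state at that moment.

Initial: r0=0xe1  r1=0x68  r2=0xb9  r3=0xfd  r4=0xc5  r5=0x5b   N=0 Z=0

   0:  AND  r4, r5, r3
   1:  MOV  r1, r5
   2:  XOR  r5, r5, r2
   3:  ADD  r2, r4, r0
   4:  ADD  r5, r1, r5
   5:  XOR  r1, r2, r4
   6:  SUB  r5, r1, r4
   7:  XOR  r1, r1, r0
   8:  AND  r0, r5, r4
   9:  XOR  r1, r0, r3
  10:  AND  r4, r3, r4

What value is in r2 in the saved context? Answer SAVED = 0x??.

after  0: r0=0xe1 r1=0x68 r2=0xb9 r3=0xfd r4=0x59 r5=0x5b  N=0 Z=0
after  1: r0=0xe1 r1=0x5b r2=0xb9 r3=0xfd r4=0x59 r5=0x5b  N=0 Z=0
after  2: r0=0xe1 r1=0x5b r2=0xb9 r3=0xfd r4=0x59 r5=0xe2  N=1 Z=0
after  3: r0=0xe1 r1=0x5b r2=0x3a r3=0xfd r4=0x59 r5=0xe2  N=0 Z=0
after  4: r0=0xe1 r1=0x5b r2=0x3a r3=0xfd r4=0x59 r5=0x3d  N=0 Z=0
after  5: r0=0xe1 r1=0x63 r2=0x3a r3=0xfd r4=0x59 r5=0x3d  N=0 Z=0
after  6: r0=0xe1 r1=0x63 r2=0x3a r3=0xfd r4=0x59 r5=0x0a  N=0 Z=0
-- IRQ taken; context saved, return-PC = 7 --

SAVED = 0x3a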